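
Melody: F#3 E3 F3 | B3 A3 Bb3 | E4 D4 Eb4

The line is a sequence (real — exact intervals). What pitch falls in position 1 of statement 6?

With 3-note cells, note 1 of each statement runs F#3, B3, E4.
Extending up a 4th: A4 → D5 → G5.

G5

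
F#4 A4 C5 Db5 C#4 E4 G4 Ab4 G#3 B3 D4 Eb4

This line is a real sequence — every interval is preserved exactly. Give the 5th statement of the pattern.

The 4-note cells begin on F#4, C#4, G#3 — each down a 4th from the last.
Extending down a 4th: D#3 → A#2.
Statement 5 starts on A#2 and keeps the same exact contour: A#2 C#3 E3 F3.

A#2 C#3 E3 F3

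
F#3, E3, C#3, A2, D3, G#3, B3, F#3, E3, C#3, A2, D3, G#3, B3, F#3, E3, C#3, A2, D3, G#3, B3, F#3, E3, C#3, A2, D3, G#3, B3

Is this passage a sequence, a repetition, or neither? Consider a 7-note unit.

repetition

Each 7-note cell is identical (F#3 E3 C#3 A2 D3 G#3 B3), restated at the same pitch.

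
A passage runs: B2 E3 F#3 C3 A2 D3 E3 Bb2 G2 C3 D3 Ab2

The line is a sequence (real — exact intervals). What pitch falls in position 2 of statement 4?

The unit is 4 notes. Position-2 pitches of the 3 shown cells: E3, D3, C3.
Each moves down a 2nd; the next is Bb2.

Bb2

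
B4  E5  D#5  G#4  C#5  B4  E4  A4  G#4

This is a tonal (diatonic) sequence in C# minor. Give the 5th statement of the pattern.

A3 D#4 C#4

With a 3-note motive the entries are B4, G#4, E4, each down a 3rd from the previous.
Extending down a 3rd: C#4 → A3.
Statement 5 starts on A3 and keeps the same diatonic contour: A3 D#4 C#4.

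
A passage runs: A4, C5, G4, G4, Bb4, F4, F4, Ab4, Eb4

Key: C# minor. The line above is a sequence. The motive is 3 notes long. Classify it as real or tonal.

Each cell has the same semitone pattern (3, -5) — intervals are preserved exactly.
And C5 lies outside C# minor, so the sequence is real rather than tonal.

real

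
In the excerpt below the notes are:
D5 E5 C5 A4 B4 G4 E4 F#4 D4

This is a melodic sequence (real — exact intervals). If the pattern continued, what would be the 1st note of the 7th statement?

G#2

With 3-note cells, note 1 of each statement runs D5, A4, E4.
Carrying that down a 4th forward: B3 → F#3 → C#3 → G#2.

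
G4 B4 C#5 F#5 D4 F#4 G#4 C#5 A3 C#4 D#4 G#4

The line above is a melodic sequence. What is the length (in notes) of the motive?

12 notes total. Splitting into 3 groups of 4:
G4 B4 C#5 F#5 | D4 F#4 G#4 C#5 | A3 C#4 D#4 G#4
Every group is a transposition down a 4th of the one before; no shorter unit works.

4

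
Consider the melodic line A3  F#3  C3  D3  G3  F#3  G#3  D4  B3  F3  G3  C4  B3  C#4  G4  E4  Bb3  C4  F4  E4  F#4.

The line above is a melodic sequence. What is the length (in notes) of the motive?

There are 21 notes; a 7-note unit gives 3 cells:
A3 F#3 C3 D3 G3 F#3 G#3 | D4 B3 F3 G3 C4 B3 C#4 | G4 E4 Bb3 C4 F4 E4 F#4
Every group is a transposition up a 4th of the one before; no shorter unit works.

7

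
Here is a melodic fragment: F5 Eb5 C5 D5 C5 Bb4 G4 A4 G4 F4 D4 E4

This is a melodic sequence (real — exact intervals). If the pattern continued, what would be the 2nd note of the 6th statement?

Grouping in 4s, the 2nd note of each cell is Eb5, Bb4, F4.
Carrying that down a 4th forward: C4 → G3 → D3.

D3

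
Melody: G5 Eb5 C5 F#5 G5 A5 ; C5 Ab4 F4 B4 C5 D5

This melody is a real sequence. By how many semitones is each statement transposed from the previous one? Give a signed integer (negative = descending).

-7

Taking 6-note groups, the heads are G5, C5: the pattern moves down a 5th.
G5→C5 is 72 − 79 = -7 semitones.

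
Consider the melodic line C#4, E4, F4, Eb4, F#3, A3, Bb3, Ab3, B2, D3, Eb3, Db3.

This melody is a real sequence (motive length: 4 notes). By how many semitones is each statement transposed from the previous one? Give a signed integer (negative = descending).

Taking 4-note groups, the heads are C#4, F#3, B2: the pattern moves down a 5th.
C#4→F#3 is 54 − 61 = -7 semitones.

-7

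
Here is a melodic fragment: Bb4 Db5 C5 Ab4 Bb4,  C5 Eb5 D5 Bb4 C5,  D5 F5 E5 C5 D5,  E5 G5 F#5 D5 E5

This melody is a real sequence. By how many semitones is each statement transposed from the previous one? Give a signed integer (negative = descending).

With a 5-note motive the entries are Bb4, C5, D5, E5, each up a 2nd from the previous.
Bb4 to C5 spans +2 semitones.

2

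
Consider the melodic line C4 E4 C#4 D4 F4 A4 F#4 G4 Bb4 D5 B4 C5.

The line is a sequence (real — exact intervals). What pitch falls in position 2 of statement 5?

C6

With 4-note cells, note 2 of each statement runs E4, A4, D5.
Each moves up a 4th. Continuing: G5 → C6.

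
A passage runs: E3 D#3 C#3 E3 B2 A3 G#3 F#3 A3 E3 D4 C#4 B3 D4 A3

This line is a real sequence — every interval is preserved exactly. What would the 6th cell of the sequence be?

With a 5-note motive the entries are E3, A3, D4, each up a 4th from the previous.
Carrying on: G4 → C5 → F5.
So cell 6 is F5 E5 D5 F5 C5.

F5 E5 D5 F5 C5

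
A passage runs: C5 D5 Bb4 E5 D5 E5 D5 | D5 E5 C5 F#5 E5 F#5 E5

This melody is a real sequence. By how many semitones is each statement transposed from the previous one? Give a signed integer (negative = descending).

2

The 7-note cells begin on C5, D5 — each up a 2nd from the last.
Counting half-steps from C5 to D5: 2.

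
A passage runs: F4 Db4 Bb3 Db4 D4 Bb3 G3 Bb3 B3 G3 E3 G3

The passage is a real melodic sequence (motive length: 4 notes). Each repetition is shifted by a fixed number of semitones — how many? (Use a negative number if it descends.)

-3

The 4-note cells begin on F4, D4, B3 — each down a 3rd from the last.
F4→D4 is 62 − 65 = -3 semitones.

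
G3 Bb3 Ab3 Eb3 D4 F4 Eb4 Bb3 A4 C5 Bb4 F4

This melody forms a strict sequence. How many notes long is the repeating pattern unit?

4

Try groups of 4 (3 cells in 12 notes):
G3 Bb3 Ab3 Eb3 | D4 F4 Eb4 Bb3 | A4 C5 Bb4 F4
That's a consistent up a 5th shift per cell, and no other grouping gives one.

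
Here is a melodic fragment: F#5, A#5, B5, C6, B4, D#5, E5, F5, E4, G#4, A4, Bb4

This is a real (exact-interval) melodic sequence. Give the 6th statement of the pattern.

G2 B2 C3 Db3

Taking 4-note groups, the heads are F#5, B4, E4: the pattern moves down a 5th.
Carrying on: A3 → D3 → G2.
So cell 6 is G2 B2 C3 Db3.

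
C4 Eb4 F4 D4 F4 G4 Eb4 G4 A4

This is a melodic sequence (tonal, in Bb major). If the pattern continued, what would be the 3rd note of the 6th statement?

D5

Grouping in 3s, the 3rd note of each cell is F4, G4, A4.
Extending up a 2nd: Bb4 → C5 → D5.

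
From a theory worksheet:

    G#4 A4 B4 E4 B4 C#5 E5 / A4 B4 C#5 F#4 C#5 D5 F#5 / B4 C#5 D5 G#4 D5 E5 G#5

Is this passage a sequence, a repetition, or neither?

sequence

Each 7-note cell is the previous one transposed up a 2nd.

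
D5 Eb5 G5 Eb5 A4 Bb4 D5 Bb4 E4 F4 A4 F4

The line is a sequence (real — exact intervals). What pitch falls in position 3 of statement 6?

F#3

With 4-note cells, note 3 of each statement runs G5, D5, A4.
Each moves down a 4th. Continuing: E4 → B3 → F#3.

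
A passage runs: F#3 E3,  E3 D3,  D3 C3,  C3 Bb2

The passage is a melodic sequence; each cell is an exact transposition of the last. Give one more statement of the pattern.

Bb2 Ab2

With a 2-note motive the entries are F#3, E3, D3, C3, each down a 2nd from the previous.
From Bb2 the exact shape gives Bb2 Ab2.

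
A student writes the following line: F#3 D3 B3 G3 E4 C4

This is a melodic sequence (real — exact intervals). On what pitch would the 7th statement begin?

Taking 2-note groups, the heads are F#3, B3, E4: the pattern moves up a 4th.
Continuing: A4 → D5 → G5 → C6. Statement 7 starts on C6.

C6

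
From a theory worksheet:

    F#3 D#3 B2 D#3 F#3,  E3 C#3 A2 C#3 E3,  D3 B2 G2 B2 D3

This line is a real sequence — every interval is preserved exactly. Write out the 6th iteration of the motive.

Ab2 F2 Db2 F2 Ab2

Unit = 5 notes; the statements start on F#3, E3, D3, moving down a 2nd each time.
Extending down a 2nd: C3 → Bb2 → Ab2.
Statement 6 starts on Ab2 and keeps the same exact contour: Ab2 F2 Db2 F2 Ab2.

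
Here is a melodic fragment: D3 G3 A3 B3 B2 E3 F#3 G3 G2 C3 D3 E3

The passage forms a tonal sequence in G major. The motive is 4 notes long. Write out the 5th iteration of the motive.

C2 F#2 G2 A2

Unit = 4 notes; the statements start on D3, B2, G2, moving down a 3rd each time.
Extending down a 3rd: E2 → C2.
Statement 5 starts on C2 and keeps the same diatonic contour: C2 F#2 G2 A2.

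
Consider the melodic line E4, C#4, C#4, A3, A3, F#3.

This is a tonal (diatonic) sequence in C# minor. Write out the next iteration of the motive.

With a 2-note motive the entries are E4, C#4, A3, each down a 3rd from the previous.
From F#3 the diatonic shape gives F#3 D#3.

F#3 D#3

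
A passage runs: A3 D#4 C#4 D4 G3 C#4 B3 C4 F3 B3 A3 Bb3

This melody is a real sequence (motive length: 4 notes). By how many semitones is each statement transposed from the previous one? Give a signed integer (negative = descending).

-2

Taking 4-note groups, the heads are A3, G3, F3: the pattern moves down a 2nd.
Counting half-steps from A3 to G3: -2.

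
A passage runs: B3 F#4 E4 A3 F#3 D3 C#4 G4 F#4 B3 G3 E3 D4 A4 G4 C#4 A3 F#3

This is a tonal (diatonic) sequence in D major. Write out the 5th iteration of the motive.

Taking 6-note groups, the heads are B3, C#4, D4: the pattern moves up a 2nd.
Carrying on: E4 → F#4.
So cell 5 is F#4 C#5 B4 E4 C#4 A3.

F#4 C#5 B4 E4 C#4 A3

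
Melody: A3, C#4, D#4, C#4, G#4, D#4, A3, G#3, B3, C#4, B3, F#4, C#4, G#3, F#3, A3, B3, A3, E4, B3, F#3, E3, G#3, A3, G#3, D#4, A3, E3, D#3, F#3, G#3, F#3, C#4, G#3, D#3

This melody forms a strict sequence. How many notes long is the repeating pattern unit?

7

There are 35 notes; a 7-note unit gives 5 cells:
A3 C#4 D#4 C#4 G#4 D#4 A3 | G#3 B3 C#4 B3 F#4 C#4 G#3 | F#3 A3 B3 A3 E4 B3 F#3 | E3 G#3 A3 G#3 D#4 A3 E3 | D#3 F#3 G#3 F#3 C#4 G#3 D#3
Each cell is the previous one down a 2nd — so the unit is 7 notes.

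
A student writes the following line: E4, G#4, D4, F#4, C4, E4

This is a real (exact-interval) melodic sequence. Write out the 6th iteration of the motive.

Gb3 Bb3

With a 2-note motive the entries are E4, D4, C4, each down a 2nd from the previous.
Continuing the starts: Bb3 → Ab3 → Gb3.
From Gb3 the exact shape gives Gb3 Bb3.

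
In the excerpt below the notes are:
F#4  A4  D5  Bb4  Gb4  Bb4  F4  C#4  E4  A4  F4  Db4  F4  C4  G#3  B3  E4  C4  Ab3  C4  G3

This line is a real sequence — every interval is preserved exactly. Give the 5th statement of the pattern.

A#2 C#3 F#3 D3 Bb2 D3 A2

The 7-note cells begin on F#4, C#4, G#3 — each down a 4th from the last.
Carrying on: D#3 → A#2.
From A#2 the exact shape gives A#2 C#3 F#3 D3 Bb2 D3 A2.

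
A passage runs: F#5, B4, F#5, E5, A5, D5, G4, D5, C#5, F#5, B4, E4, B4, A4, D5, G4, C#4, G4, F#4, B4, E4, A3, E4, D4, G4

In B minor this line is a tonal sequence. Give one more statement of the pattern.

C#4 F#3 C#4 B3 E4

Unit = 5 notes; the statements start on F#5, D5, B4, G4, E4, moving down a 3rd each time.
Statement 6 starts on C#4 and keeps the same diatonic contour: C#4 F#3 C#4 B3 E4.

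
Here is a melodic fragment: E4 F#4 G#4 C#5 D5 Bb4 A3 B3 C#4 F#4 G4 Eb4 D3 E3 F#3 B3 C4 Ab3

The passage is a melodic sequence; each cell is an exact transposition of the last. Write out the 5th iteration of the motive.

C2 D2 E2 A2 Bb2 Gb2

The 6-note cells begin on E4, A3, D3 — each down a 5th from the last.
Continuing the starts: G2 → C2.
From C2 the exact shape gives C2 D2 E2 A2 Bb2 Gb2.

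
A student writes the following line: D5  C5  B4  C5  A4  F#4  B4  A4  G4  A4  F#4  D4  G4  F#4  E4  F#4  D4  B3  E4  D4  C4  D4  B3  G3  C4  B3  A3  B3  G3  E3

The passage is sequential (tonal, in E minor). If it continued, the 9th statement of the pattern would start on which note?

With a 6-note motive the entries are D5, B4, G4, E4, C4, each down a 3rd from the previous.
Extending the heads down a 3rd: A3 → F#3 → D3 → B2.

B2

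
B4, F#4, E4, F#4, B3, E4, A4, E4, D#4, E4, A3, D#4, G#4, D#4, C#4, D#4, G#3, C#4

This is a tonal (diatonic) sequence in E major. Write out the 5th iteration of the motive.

Taking 6-note groups, the heads are B4, A4, G#4: the pattern moves down a 2nd.
Continuing the starts: F#4 → E4.
Statement 5 starts on E4 and keeps the same diatonic contour: E4 B3 A3 B3 E3 A3.

E4 B3 A3 B3 E3 A3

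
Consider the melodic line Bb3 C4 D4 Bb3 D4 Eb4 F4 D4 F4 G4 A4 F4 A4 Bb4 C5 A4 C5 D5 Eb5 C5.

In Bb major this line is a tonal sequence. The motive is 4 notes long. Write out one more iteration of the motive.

Eb5 F5 G5 Eb5

Unit = 4 notes; the statements start on Bb3, D4, F4, A4, C5, moving up a 3rd each time.
Statement 6 starts on Eb5 and keeps the same diatonic contour: Eb5 F5 G5 Eb5.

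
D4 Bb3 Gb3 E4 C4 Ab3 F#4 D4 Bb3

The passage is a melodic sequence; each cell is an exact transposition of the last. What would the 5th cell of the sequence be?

A#4 F#4 D4

Taking 3-note groups, the heads are D4, E4, F#4: the pattern moves up a 2nd.
Extending up a 2nd: G#4 → A#4.
So cell 5 is A#4 F#4 D4.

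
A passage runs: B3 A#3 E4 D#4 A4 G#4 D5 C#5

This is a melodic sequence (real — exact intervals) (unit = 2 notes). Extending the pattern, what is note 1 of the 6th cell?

C6

The unit is 2 notes. Position-1 pitches of the 4 shown cells: B3, E4, A4, D5.
Each moves up a 4th. Continuing: G5 → C6.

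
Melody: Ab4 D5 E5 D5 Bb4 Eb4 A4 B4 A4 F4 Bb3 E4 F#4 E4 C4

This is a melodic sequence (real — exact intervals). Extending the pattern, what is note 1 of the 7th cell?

With 5-note cells, note 1 of each statement runs Ab4, Eb4, Bb3.
Carrying that down a 4th forward: F3 → C3 → G2 → D2.

D2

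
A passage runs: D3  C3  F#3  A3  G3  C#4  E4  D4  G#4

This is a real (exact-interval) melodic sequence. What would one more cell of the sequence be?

B4 A4 D#5

With a 3-note motive the entries are D3, A3, E4, each up a 5th from the previous.
Statement 4 starts on B4 and keeps the same exact contour: B4 A4 D#5.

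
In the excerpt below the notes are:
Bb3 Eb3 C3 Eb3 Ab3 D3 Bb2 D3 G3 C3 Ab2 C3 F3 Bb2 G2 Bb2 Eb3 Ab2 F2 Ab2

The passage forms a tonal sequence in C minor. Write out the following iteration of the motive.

Unit = 4 notes; the statements start on Bb3, Ab3, G3, F3, Eb3, moving down a 2nd each time.
So cell 6 is D3 G2 Eb2 G2.

D3 G2 Eb2 G2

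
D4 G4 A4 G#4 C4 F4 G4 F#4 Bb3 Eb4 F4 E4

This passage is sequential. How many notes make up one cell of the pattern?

4

There are 12 notes; a 4-note unit gives 3 cells:
D4 G4 A4 G#4 | C4 F4 G4 F#4 | Bb3 Eb4 F4 E4
Every group is a transposition down a 2nd of the one before; no shorter unit works.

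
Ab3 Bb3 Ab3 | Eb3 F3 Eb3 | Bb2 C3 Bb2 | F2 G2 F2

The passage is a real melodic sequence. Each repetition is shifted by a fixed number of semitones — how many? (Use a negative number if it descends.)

The 3-note cells begin on Ab3, Eb3, Bb2, F2 — each down a 4th from the last.
Counting half-steps from Ab3 to Eb3: -5.

-5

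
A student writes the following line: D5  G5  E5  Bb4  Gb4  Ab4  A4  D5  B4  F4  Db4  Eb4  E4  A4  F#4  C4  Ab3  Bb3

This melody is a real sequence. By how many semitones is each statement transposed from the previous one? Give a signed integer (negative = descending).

Unit = 6 notes; the statements start on D5, A4, E4, moving down a 4th each time.
Counting half-steps from D5 to A4: -5.

-5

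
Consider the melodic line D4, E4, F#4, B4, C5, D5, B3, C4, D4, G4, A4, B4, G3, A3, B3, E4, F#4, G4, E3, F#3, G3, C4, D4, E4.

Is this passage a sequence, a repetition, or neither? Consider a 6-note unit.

Each 6-note cell is the previous one transposed down a 3rd.

sequence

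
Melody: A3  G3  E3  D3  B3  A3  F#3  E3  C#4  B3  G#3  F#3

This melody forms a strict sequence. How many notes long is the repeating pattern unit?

4

12 notes total. Splitting into 3 groups of 4:
A3 G3 E3 D3 | B3 A3 F#3 E3 | C#4 B3 G#3 F#3
Each cell is the previous one up a 2nd — so the unit is 4 notes.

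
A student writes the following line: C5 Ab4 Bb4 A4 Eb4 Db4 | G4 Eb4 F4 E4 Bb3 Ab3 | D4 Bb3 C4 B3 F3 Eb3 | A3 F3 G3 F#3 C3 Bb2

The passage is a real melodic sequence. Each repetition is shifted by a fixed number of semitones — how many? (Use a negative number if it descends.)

The 6-note cells begin on C5, G4, D4, A3 — each down a 4th from the last.
Counting half-steps from C5 to G4: -5.

-5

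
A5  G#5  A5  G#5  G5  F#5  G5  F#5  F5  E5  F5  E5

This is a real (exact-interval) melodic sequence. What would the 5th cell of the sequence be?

The 4-note cells begin on A5, G5, F5 — each down a 2nd from the last.
Carrying on: Eb5 → Db5.
From Db5 the exact shape gives Db5 C5 Db5 C5.

Db5 C5 Db5 C5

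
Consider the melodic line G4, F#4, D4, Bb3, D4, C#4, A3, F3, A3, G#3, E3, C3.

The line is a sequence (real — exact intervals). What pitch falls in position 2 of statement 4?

D#3

The unit is 4 notes. Position-2 pitches of the 3 shown cells: F#4, C#4, G#3.
Each moves down a 4th; the next is D#3.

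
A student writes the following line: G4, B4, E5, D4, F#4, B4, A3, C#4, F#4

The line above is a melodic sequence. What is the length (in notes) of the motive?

3

9 notes total. Splitting into 3 groups of 3:
G4 B4 E5 | D4 F#4 B4 | A3 C#4 F#4
Each cell is the previous one down a 4th — so the unit is 3 notes.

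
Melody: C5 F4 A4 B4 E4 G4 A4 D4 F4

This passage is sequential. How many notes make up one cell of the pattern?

3

Try groups of 3 (3 cells in 9 notes):
C5 F4 A4 | B4 E4 G4 | A4 D4 F4
That's a consistent down a 2nd shift per cell, and no other grouping gives one.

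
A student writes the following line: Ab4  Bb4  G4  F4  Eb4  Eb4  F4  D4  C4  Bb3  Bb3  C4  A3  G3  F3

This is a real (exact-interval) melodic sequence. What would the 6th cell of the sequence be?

G2 A2 F#2 E2 D2

The 5-note cells begin on Ab4, Eb4, Bb3 — each down a 4th from the last.
Carrying on: F3 → C3 → G2.
Statement 6 starts on G2 and keeps the same exact contour: G2 A2 F#2 E2 D2.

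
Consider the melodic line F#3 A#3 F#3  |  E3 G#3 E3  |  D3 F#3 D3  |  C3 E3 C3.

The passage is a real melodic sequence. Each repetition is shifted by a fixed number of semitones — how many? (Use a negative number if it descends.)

Unit = 3 notes; the statements start on F#3, E3, D3, C3, moving down a 2nd each time.
Counting half-steps from F#3 to E3: -2.

-2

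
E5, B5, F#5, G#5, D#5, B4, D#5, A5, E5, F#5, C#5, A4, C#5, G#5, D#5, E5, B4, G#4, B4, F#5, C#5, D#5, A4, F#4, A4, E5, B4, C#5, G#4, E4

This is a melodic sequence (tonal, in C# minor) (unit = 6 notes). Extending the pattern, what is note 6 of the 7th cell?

Grouping in 6s, the 6th note of each cell is B4, A4, G#4, F#4, E4.
Extending down a 2nd: D#4 → C#4.

C#4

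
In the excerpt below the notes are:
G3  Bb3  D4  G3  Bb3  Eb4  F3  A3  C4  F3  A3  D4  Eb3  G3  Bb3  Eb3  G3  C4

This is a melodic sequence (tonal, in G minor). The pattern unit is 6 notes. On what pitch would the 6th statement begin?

Bb2

Taking 6-note groups, the heads are G3, F3, Eb3: the pattern moves down a 2nd.
Extending the heads down a 2nd: D3 → C3 → Bb2.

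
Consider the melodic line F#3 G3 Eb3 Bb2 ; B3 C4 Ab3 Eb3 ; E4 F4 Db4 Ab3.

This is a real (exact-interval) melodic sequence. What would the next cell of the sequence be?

With a 4-note motive the entries are F#3, B3, E4, each up a 4th from the previous.
Statement 4 starts on A4 and keeps the same exact contour: A4 Bb4 Gb4 Db4.

A4 Bb4 Gb4 Db4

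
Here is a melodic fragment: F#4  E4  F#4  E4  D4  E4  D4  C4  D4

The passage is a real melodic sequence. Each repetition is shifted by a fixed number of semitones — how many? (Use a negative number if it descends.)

-2

Taking 3-note groups, the heads are F#4, E4, D4: the pattern moves down a 2nd.
F#4 to E4 spans -2 semitones.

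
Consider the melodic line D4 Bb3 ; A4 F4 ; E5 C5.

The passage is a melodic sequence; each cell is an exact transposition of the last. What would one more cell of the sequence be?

Taking 2-note groups, the heads are D4, A4, E5: the pattern moves up a 5th.
So cell 4 is B5 G5.

B5 G5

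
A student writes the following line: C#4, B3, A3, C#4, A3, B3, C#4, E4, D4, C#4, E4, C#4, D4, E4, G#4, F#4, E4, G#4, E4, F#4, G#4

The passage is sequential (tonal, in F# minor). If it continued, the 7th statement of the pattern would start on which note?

A5

Taking 7-note groups, the heads are C#4, E4, G#4: the pattern moves up a 3rd.
Extending the heads up a 3rd: B4 → D5 → F#5 → A5.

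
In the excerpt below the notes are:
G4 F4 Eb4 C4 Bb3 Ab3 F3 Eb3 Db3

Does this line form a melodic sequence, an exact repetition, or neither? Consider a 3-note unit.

sequence

Each 3-note cell is the previous one transposed down a 5th.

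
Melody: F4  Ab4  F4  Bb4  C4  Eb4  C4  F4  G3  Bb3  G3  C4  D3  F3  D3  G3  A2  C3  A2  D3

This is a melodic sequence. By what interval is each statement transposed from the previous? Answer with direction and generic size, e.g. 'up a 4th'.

Unit = 4 notes; the statements start on F4, C4, G3, D3, A2, moving down a 4th each time.
F4 to C4 is down a 4th.

down a 4th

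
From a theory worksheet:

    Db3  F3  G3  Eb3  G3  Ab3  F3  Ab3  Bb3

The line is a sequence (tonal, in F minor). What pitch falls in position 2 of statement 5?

C4

The unit is 3 notes. Position-2 pitches of the 3 shown cells: F3, G3, Ab3.
Extending up a 2nd: Bb3 → C4.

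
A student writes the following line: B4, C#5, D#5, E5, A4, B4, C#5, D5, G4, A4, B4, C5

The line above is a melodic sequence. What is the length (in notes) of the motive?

Try groups of 4 (3 cells in 12 notes):
B4 C#5 D#5 E5 | A4 B4 C#5 D5 | G4 A4 B4 C5
That's a consistent down a 2nd shift per cell, and no other grouping gives one.

4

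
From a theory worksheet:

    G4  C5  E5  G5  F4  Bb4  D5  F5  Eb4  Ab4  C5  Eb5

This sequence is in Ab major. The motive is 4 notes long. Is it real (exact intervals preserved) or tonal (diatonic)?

real

Each cell has the same semitone pattern (5, 4, 3) — intervals are preserved exactly.
And E5 lies outside Ab major, so the sequence is real rather than tonal.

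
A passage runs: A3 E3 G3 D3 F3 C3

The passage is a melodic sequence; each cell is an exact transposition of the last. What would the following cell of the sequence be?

Eb3 Bb2

With a 2-note motive the entries are A3, G3, F3, each down a 2nd from the previous.
Statement 4 starts on Eb3 and keeps the same exact contour: Eb3 Bb2.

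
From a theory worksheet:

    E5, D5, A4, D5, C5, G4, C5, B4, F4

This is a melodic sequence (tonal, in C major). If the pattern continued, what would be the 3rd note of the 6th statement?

C4

Grouping in 3s, the 3rd note of each cell is A4, G4, F4.
Each moves down a 2nd. Continuing: E4 → D4 → C4.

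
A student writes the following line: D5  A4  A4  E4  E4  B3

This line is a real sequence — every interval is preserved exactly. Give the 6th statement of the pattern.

C#3 G#2

Taking 2-note groups, the heads are D5, A4, E4: the pattern moves down a 4th.
Extending down a 4th: B3 → F#3 → C#3.
From C#3 the exact shape gives C#3 G#2.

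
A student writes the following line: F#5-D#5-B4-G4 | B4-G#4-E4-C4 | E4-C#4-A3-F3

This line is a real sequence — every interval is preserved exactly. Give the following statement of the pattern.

Unit = 4 notes; the statements start on F#5, B4, E4, moving down a 5th each time.
So cell 4 is A3 F#3 D3 Bb2.

A3 F#3 D3 Bb2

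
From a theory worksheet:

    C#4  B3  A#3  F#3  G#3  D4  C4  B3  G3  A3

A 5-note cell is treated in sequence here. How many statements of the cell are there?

10 notes in groups of 5 gives 10/5 = 2 statements.
Starts: C#4, D4 — each up a 2nd.

2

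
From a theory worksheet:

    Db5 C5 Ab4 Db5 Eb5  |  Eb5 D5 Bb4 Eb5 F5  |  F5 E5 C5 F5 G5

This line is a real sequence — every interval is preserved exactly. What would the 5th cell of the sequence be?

Taking 5-note groups, the heads are Db5, Eb5, F5: the pattern moves up a 2nd.
Extending up a 2nd: G5 → A5.
Statement 5 starts on A5 and keeps the same exact contour: A5 G#5 E5 A5 B5.

A5 G#5 E5 A5 B5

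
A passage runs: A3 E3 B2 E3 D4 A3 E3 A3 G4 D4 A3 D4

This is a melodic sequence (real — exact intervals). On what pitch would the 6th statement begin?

Bb5

Unit = 4 notes; the statements start on A3, D4, G4, moving up a 4th each time.
Extending the heads up a 4th: C5 → F5 → Bb5.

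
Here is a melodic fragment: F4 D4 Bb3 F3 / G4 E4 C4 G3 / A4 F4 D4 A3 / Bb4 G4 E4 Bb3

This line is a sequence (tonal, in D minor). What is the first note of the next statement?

C5

The 4-note cells begin on F4, G4, A4, Bb4 — each up a 2nd from the last.
One more step up a 2nd gives C5.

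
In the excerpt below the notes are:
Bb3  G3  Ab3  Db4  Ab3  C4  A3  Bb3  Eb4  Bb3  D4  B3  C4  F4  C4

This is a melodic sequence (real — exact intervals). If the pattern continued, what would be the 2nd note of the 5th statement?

Grouping in 5s, the 2nd note of each cell is G3, A3, B3.
Carrying that up a 2nd forward: C#4 → D#4.

D#4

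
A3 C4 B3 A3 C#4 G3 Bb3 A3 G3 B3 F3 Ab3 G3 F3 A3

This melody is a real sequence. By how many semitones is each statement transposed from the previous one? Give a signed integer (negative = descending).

-2

Unit = 5 notes; the statements start on A3, G3, F3, moving down a 2nd each time.
A3 to G3 spans -2 semitones.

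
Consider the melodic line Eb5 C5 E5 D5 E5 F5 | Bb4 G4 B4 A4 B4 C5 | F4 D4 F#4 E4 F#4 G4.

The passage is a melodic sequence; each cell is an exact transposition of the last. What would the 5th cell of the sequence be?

G3 E3 G#3 F#3 G#3 A3

Unit = 6 notes; the statements start on Eb5, Bb4, F4, moving down a 4th each time.
Extending down a 4th: C4 → G3.
From G3 the exact shape gives G3 E3 G#3 F#3 G#3 A3.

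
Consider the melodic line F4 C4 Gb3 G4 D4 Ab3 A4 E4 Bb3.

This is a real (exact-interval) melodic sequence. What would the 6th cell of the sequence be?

D#5 A#4 E4

With a 3-note motive the entries are F4, G4, A4, each up a 2nd from the previous.
Carrying on: B4 → C#5 → D#5.
So cell 6 is D#5 A#4 E4.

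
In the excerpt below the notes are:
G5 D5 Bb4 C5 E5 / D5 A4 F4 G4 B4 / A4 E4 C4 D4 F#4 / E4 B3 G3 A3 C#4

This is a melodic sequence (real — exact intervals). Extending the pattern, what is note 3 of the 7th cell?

With 5-note cells, note 3 of each statement runs Bb4, F4, C4, G3.
Carrying that down a 4th forward: D3 → A2 → E2.

E2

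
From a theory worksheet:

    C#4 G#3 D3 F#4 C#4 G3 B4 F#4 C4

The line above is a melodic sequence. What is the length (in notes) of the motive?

3

Try groups of 3 (3 cells in 9 notes):
C#4 G#3 D3 | F#4 C#4 G3 | B4 F#4 C4
That's a consistent up a 4th shift per cell, and no other grouping gives one.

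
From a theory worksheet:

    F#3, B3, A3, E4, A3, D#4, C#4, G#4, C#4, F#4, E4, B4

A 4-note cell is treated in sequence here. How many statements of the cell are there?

3

12 notes in groups of 4 gives 12/4 = 3 statements.
Starts: F#3, A3, C#4 — each up a 3rd.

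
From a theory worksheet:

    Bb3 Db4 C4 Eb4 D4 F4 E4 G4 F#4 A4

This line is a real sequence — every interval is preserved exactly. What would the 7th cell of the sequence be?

A#4 C#5

Taking 2-note groups, the heads are Bb3, C4, D4, E4, F#4: the pattern moves up a 2nd.
Carrying on: G#4 → A#4.
So cell 7 is A#4 C#5.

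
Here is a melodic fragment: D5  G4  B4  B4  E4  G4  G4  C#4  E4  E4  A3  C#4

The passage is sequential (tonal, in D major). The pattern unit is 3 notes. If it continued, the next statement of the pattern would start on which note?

C#4

With a 3-note motive the entries are D5, B4, G4, E4, each down a 3rd from the previous.
One more step down a 3rd gives C#4.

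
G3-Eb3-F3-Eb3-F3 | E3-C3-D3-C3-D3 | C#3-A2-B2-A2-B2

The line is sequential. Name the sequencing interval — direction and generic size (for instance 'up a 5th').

Taking 5-note groups, the heads are G3, E3, C#3: the pattern moves down a 3rd.
G3 to E3 is down a 3rd.

down a 3rd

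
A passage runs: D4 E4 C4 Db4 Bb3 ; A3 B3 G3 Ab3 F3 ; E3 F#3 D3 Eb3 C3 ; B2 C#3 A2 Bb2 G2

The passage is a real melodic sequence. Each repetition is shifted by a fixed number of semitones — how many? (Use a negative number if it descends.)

-5

Unit = 5 notes; the statements start on D4, A3, E3, B2, moving down a 4th each time.
D4→A3 is 57 − 62 = -5 semitones.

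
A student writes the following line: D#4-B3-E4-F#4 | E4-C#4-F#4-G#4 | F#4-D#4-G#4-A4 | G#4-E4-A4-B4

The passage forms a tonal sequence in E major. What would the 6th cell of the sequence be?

B4 G#4 C#5 D#5

Taking 4-note groups, the heads are D#4, E4, F#4, G#4: the pattern moves up a 2nd.
Continuing the starts: A4 → B4.
So cell 6 is B4 G#4 C#5 D#5.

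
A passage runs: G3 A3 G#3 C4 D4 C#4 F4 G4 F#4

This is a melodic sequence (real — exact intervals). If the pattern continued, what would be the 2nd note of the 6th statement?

With 3-note cells, note 2 of each statement runs A3, D4, G4.
Carrying that up a 4th forward: C5 → F5 → Bb5.

Bb5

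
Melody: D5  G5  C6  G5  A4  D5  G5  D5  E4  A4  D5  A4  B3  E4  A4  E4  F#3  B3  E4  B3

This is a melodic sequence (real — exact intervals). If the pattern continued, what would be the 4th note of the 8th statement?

G#2

The unit is 4 notes. Position-4 pitches of the 5 shown cells: G5, D5, A4, E4, B3.
Each moves down a 4th. Continuing: F#3 → C#3 → G#2.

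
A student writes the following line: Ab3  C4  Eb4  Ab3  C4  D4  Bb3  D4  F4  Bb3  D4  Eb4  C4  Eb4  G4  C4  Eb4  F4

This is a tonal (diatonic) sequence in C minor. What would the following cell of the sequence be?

With a 6-note motive the entries are Ab3, Bb3, C4, each up a 2nd from the previous.
Statement 4 starts on D4 and keeps the same diatonic contour: D4 F4 Ab4 D4 F4 G4.

D4 F4 Ab4 D4 F4 G4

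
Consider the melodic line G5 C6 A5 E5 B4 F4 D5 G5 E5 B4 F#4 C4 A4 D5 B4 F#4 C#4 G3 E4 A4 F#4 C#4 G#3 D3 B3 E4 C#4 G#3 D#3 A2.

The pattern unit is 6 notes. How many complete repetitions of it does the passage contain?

5

30 notes in groups of 6 gives 30/6 = 5 statements.
Starts: G5, D5, A4, E4, B3 — each down a 4th.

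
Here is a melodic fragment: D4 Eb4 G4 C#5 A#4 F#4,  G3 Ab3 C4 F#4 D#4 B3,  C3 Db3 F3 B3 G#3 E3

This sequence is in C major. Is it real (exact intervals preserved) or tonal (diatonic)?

real

Each cell has the same semitone pattern (1, 4, 6, -3, -4) — intervals are preserved exactly.
And Eb4 lies outside C major, so the sequence is real rather than tonal.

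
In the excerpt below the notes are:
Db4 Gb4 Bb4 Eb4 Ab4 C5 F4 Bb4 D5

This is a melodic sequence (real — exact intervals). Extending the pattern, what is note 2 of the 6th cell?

E5

Grouping in 3s, the 2nd note of each cell is Gb4, Ab4, Bb4.
Carrying that up a 2nd forward: C5 → D5 → E5.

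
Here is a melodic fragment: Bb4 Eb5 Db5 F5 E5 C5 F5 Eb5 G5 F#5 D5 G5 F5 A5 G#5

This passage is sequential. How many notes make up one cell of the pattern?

15 notes total. Splitting into 3 groups of 5:
Bb4 Eb5 Db5 F5 E5 | C5 F5 Eb5 G5 F#5 | D5 G5 F5 A5 G#5
Every group is a transposition up a 2nd of the one before; no shorter unit works.

5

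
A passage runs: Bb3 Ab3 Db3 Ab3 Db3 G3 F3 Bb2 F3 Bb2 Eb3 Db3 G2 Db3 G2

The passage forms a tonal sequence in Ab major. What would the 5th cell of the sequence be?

Unit = 5 notes; the statements start on Bb3, G3, Eb3, moving down a 3rd each time.
Carrying on: C3 → Ab2.
Statement 5 starts on Ab2 and keeps the same diatonic contour: Ab2 G2 C2 G2 C2.

Ab2 G2 C2 G2 C2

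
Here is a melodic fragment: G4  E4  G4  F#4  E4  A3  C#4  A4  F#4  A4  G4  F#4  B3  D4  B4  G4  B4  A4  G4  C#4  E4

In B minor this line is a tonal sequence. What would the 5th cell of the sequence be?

Taking 7-note groups, the heads are G4, A4, B4: the pattern moves up a 2nd.
Extending up a 2nd: C#5 → D5.
So cell 5 is D5 B4 D5 C#5 B4 E4 G4.

D5 B4 D5 C#5 B4 E4 G4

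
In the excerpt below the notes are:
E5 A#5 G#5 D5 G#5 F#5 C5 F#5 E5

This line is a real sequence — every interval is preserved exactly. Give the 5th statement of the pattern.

The 3-note cells begin on E5, D5, C5 — each down a 2nd from the last.
Carrying on: Bb4 → Ab4.
Statement 5 starts on Ab4 and keeps the same exact contour: Ab4 D5 C5.

Ab4 D5 C5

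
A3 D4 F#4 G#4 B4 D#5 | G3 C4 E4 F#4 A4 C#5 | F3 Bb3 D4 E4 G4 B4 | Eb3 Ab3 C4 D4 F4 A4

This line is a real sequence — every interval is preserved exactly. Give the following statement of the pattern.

With a 6-note motive the entries are A3, G3, F3, Eb3, each down a 2nd from the previous.
So cell 5 is Db3 Gb3 Bb3 C4 Eb4 G4.

Db3 Gb3 Bb3 C4 Eb4 G4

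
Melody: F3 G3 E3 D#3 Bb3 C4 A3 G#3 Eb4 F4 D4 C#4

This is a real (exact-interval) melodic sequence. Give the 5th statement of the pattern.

Taking 4-note groups, the heads are F3, Bb3, Eb4: the pattern moves up a 4th.
Carrying on: Ab4 → Db5.
Statement 5 starts on Db5 and keeps the same exact contour: Db5 Eb5 C5 B4.

Db5 Eb5 C5 B4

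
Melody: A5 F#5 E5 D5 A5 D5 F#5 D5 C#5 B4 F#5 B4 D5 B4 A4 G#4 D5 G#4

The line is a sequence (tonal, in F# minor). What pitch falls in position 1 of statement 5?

Grouping in 6s, the 1st note of each cell is A5, F#5, D5.
Each moves down a 3rd. Continuing: B4 → G#4.

G#4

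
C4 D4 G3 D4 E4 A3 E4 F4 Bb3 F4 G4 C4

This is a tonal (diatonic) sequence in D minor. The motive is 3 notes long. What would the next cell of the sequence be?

With a 3-note motive the entries are C4, D4, E4, F4, each up a 2nd from the previous.
Statement 5 starts on G4 and keeps the same diatonic contour: G4 A4 D4.

G4 A4 D4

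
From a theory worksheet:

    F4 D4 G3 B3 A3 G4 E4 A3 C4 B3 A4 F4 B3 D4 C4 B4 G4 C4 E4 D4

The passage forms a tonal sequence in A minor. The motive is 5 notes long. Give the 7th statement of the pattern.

With a 5-note motive the entries are F4, G4, A4, B4, each up a 2nd from the previous.
Continuing the starts: C5 → D5 → E5.
So cell 7 is E5 C5 F4 A4 G4.

E5 C5 F4 A4 G4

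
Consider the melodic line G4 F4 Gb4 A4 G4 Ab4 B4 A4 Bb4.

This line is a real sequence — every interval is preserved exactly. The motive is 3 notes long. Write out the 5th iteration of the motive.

D#5 C#5 D5

The 3-note cells begin on G4, A4, B4 — each up a 2nd from the last.
Continuing the starts: C#5 → D#5.
Statement 5 starts on D#5 and keeps the same exact contour: D#5 C#5 D5.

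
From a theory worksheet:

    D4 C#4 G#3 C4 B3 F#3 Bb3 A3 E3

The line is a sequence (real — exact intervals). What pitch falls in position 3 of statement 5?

Grouping in 3s, the 3rd note of each cell is G#3, F#3, E3.
Extending down a 2nd: D3 → C3.

C3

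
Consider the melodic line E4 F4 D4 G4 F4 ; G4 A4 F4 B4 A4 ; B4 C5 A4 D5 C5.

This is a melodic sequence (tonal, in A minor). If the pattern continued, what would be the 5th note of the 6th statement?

The unit is 5 notes. Position-5 pitches of the 3 shown cells: F4, A4, C5.
Extending up a 3rd: E5 → G5 → B5.

B5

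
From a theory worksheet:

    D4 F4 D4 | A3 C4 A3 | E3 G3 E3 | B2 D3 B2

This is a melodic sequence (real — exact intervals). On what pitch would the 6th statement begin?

C#2

The 3-note cells begin on D4, A3, E3, B2 — each down a 4th from the last.
Extending the heads down a 4th: F#2 → C#2.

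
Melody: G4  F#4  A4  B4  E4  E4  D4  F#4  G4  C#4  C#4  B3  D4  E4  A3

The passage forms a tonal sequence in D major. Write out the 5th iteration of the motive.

F#3 E3 G3 A3 D3

With a 5-note motive the entries are G4, E4, C#4, each down a 3rd from the previous.
Extending down a 3rd: A3 → F#3.
From F#3 the diatonic shape gives F#3 E3 G3 A3 D3.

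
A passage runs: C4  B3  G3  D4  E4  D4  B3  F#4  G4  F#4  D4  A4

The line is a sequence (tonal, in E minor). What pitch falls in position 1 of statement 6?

The unit is 4 notes. Position-1 pitches of the 3 shown cells: C4, E4, G4.
Carrying that up a 3rd forward: B4 → D5 → F#5.

F#5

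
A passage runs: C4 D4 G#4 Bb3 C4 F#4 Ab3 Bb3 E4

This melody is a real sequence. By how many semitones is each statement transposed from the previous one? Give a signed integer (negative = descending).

-2

Unit = 3 notes; the statements start on C4, Bb3, Ab3, moving down a 2nd each time.
C4 to Bb3 spans -2 semitones.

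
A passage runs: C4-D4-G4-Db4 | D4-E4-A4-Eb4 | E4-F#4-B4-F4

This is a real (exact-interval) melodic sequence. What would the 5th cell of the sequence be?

G#4 A#4 D#5 A4

With a 4-note motive the entries are C4, D4, E4, each up a 2nd from the previous.
Continuing the starts: F#4 → G#4.
So cell 5 is G#4 A#4 D#5 A4.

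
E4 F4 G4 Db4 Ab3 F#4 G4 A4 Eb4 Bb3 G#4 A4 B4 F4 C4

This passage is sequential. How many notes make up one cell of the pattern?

There are 15 notes; a 5-note unit gives 3 cells:
E4 F4 G4 Db4 Ab3 | F#4 G4 A4 Eb4 Bb3 | G#4 A4 B4 F4 C4
Every group is a transposition up a 2nd of the one before; no shorter unit works.

5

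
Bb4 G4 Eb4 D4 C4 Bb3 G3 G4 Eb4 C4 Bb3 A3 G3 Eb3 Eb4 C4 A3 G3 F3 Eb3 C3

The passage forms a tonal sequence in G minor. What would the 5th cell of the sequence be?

A3 F3 D3 C3 Bb2 A2 F2

With a 7-note motive the entries are Bb4, G4, Eb4, each down a 3rd from the previous.
Continuing the starts: C4 → A3.
So cell 5 is A3 F3 D3 C3 Bb2 A2 F2.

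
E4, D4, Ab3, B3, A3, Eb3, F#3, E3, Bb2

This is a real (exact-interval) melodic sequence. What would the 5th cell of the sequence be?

With a 3-note motive the entries are E4, B3, F#3, each down a 4th from the previous.
Extending down a 4th: C#3 → G#2.
Statement 5 starts on G#2 and keeps the same exact contour: G#2 F#2 C2.

G#2 F#2 C2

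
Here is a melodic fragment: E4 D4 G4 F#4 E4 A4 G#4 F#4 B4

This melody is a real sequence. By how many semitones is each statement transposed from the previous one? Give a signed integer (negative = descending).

Taking 3-note groups, the heads are E4, F#4, G#4: the pattern moves up a 2nd.
Counting half-steps from E4 to F#4: 2.

2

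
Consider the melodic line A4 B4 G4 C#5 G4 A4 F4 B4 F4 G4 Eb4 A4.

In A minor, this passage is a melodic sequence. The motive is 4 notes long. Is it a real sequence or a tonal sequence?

real

Each cell has the same semitone pattern (2, -4, 6) — intervals are preserved exactly.
And C#5 lies outside A minor, so the sequence is real rather than tonal.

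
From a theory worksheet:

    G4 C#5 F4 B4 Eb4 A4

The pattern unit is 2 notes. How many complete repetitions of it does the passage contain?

6 notes in groups of 2 gives 6/2 = 3 statements.
Starts: G4, F4, Eb4 — each down a 2nd.

3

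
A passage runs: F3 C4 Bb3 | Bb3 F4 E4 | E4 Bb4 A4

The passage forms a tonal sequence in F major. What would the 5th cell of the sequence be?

D5 A5 G5

With a 3-note motive the entries are F3, Bb3, E4, each up a 4th from the previous.
Extending up a 4th: A4 → D5.
Statement 5 starts on D5 and keeps the same diatonic contour: D5 A5 G5.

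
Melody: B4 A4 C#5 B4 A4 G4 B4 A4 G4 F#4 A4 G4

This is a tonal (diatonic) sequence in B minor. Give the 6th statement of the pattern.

D4 C#4 E4 D4

Unit = 4 notes; the statements start on B4, A4, G4, moving down a 2nd each time.
Carrying on: F#4 → E4 → D4.
Statement 6 starts on D4 and keeps the same diatonic contour: D4 C#4 E4 D4.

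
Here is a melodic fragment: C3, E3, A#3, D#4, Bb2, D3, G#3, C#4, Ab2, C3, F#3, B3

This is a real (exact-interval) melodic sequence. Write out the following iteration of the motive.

Gb2 Bb2 E3 A3

With a 4-note motive the entries are C3, Bb2, Ab2, each down a 2nd from the previous.
From Gb2 the exact shape gives Gb2 Bb2 E3 A3.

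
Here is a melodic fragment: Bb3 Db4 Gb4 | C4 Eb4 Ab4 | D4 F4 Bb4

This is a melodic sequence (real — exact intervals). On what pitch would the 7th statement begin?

A#4

Unit = 3 notes; the statements start on Bb3, C4, D4, moving up a 2nd each time.
Continuing: E4 → F#4 → G#4 → A#4. Statement 7 starts on A#4.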